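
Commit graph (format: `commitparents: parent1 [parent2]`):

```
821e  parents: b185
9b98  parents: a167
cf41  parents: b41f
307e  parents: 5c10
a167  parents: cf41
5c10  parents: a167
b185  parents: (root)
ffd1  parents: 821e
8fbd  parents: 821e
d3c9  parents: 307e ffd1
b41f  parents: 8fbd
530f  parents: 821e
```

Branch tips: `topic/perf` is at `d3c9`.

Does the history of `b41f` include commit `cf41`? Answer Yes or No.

Ancestors of b41f: {821e, 8fbd, b185, b41f}.
cf41 is not in that set, so it is not an ancestor of b41f.

No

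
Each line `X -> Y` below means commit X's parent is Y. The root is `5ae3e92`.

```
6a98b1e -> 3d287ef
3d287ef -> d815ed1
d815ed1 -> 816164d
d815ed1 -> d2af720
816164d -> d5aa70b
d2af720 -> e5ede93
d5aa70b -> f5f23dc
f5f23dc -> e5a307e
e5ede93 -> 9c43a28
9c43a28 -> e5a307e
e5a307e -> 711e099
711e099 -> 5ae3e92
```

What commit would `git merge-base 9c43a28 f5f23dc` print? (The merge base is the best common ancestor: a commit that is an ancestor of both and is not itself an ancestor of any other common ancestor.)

Ancestors of 9c43a28: {5ae3e92, 711e099, 9c43a28, e5a307e}.
Ancestors of f5f23dc: {5ae3e92, 711e099, e5a307e, f5f23dc}.
Common ancestors: {5ae3e92, 711e099, e5a307e}.
Among these, e5a307e is not an ancestor of any other common ancestor — it is the merge base.

e5a307e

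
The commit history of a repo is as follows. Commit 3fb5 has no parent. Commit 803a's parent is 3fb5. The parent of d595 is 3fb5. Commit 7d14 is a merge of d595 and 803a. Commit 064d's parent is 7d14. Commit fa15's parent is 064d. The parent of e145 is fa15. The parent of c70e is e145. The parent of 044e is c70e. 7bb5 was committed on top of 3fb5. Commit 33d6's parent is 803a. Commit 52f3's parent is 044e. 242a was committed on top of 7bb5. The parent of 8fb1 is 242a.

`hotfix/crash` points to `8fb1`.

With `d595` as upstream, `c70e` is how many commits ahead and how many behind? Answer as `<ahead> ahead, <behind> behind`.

6 ahead, 0 behind

Reachable from c70e: {064d, 3fb5, 7d14, 803a, c70e, d595, e145, fa15}.
Reachable from d595: {3fb5, d595}.
Only in c70e's history (ahead): {064d, 7d14, 803a, c70e, e145, fa15} — 6.
Only in d595's history (behind): {} — 0.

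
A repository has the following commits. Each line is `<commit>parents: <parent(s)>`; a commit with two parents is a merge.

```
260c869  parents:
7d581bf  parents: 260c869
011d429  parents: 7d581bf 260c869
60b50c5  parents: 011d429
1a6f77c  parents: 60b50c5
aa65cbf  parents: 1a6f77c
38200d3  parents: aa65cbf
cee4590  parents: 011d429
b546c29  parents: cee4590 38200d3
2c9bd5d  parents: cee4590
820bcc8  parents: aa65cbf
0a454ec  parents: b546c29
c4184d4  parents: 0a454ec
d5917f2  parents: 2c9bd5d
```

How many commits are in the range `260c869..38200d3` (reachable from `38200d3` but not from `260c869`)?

6

Reachable from 38200d3: {011d429, 1a6f77c, 260c869, 38200d3, 60b50c5, 7d581bf, aa65cbf}.
Reachable from 260c869: {260c869}.
In 38200d3's history but not 260c869's: {011d429, 1a6f77c, 38200d3, 60b50c5, 7d581bf, aa65cbf} — 6 commits.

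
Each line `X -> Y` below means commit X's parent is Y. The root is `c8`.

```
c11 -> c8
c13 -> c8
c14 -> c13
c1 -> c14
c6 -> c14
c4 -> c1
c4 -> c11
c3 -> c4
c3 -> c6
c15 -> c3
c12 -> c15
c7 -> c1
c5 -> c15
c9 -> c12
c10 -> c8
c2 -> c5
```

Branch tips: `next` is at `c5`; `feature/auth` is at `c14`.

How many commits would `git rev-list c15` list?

9

Walking parent pointers from c15: reachable set = {c1, c11, c13, c14, c15, c3, c4, c6, c8}.
That is 9 commits.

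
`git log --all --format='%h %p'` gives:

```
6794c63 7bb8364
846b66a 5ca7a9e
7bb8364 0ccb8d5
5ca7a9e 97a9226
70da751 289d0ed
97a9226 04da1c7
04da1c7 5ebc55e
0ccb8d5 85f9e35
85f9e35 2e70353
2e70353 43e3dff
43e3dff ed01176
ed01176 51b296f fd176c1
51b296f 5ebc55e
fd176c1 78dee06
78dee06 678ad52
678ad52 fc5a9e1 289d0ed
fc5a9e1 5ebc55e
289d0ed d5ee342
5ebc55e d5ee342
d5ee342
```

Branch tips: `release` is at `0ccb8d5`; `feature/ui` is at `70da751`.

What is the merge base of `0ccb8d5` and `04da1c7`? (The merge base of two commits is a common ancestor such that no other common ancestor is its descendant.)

5ebc55e

Ancestors of 0ccb8d5: {0ccb8d5, 289d0ed, 2e70353, 43e3dff, 51b296f, 5ebc55e, 678ad52, 78dee06, 85f9e35, d5ee342, ed01176, fc5a9e1, fd176c1}.
Ancestors of 04da1c7: {04da1c7, 5ebc55e, d5ee342}.
Common ancestors: {5ebc55e, d5ee342}.
Among these, 5ebc55e is not an ancestor of any other common ancestor — it is the merge base.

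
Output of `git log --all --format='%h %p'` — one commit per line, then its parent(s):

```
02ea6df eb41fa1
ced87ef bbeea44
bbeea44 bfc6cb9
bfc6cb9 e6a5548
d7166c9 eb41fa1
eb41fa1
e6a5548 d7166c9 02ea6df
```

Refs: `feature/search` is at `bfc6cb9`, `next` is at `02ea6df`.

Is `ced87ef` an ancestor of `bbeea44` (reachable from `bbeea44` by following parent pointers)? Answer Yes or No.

No

Ancestors of bbeea44: {02ea6df, bbeea44, bfc6cb9, d7166c9, e6a5548, eb41fa1}.
ced87ef is not in that set, so it is not an ancestor of bbeea44.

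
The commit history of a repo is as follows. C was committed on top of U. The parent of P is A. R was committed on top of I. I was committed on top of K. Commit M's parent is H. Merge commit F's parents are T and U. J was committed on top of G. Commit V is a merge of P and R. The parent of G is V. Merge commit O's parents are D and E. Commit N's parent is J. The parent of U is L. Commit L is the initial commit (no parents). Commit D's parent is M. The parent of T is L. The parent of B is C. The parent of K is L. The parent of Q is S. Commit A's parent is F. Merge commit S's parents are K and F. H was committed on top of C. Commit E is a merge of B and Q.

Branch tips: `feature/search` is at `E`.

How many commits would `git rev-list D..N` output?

11

Reachable from N: {A, F, G, I, J, K, L, N, P, R, T, U, V}.
Reachable from D: {C, D, H, L, M, U}.
In N's history but not D's: {A, F, G, I, J, K, N, P, R, T, V} — 11 commits.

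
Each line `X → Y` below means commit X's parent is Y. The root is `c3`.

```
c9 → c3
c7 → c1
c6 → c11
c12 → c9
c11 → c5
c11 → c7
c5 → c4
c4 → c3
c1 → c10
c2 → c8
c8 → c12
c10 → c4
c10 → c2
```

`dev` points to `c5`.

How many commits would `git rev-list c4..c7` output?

7

Reachable from c7: {c1, c10, c12, c2, c3, c4, c7, c8, c9}.
Reachable from c4: {c3, c4}.
In c7's history but not c4's: {c1, c10, c12, c2, c7, c8, c9} — 7 commits.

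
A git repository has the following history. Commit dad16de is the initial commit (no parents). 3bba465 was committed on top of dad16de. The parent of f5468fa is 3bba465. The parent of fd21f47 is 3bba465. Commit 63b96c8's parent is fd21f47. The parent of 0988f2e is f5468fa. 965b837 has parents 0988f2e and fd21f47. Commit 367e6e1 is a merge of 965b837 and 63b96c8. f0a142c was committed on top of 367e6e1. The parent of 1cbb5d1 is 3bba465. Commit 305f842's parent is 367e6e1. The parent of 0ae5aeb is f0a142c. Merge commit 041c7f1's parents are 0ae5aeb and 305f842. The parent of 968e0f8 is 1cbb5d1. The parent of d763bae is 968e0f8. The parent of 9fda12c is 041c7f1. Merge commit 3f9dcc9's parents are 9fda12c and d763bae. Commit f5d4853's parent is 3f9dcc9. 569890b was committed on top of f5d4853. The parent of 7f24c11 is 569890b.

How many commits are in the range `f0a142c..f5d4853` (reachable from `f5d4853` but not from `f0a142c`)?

Reachable from f5d4853: {041c7f1, 0988f2e, 0ae5aeb, 1cbb5d1, 305f842, 367e6e1, 3bba465, 3f9dcc9, 63b96c8, 965b837, 968e0f8, 9fda12c, d763bae, dad16de, f0a142c, f5468fa, f5d4853, fd21f47}.
Reachable from f0a142c: {0988f2e, 367e6e1, 3bba465, 63b96c8, 965b837, dad16de, f0a142c, f5468fa, fd21f47}.
In f5d4853's history but not f0a142c's: {041c7f1, 0ae5aeb, 1cbb5d1, 305f842, 3f9dcc9, 968e0f8, 9fda12c, d763bae, f5d4853} — 9 commits.

9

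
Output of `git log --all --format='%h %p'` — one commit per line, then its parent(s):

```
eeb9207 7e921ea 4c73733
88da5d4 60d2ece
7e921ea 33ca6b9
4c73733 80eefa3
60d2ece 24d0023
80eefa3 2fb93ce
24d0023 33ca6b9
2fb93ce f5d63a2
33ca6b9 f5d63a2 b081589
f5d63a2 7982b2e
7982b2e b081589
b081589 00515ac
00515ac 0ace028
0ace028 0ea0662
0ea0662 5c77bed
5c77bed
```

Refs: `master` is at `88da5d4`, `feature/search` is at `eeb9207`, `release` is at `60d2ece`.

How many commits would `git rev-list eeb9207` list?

13

Walking parent pointers from eeb9207: reachable set = {00515ac, 0ace028, 0ea0662, 2fb93ce, 33ca6b9, 4c73733, 5c77bed, 7982b2e, 7e921ea, 80eefa3, b081589, eeb9207, f5d63a2}.
That is 13 commits.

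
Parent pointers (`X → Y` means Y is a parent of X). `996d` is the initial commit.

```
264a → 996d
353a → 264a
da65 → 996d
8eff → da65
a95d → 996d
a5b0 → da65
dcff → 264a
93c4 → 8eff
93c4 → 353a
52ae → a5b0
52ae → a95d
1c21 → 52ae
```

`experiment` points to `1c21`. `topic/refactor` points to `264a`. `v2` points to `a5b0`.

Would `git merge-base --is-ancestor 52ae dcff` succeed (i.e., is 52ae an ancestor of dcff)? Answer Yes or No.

Ancestors of dcff: {264a, 996d, dcff}.
52ae is not in that set, so it is not an ancestor of dcff.

No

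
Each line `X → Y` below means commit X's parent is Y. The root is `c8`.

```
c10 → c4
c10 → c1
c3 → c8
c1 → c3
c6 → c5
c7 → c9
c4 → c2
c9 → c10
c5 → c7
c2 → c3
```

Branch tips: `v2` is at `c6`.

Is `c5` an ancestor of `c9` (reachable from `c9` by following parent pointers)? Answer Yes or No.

Ancestors of c9: {c1, c10, c2, c3, c4, c8, c9}.
c5 is not in that set, so it is not an ancestor of c9.

No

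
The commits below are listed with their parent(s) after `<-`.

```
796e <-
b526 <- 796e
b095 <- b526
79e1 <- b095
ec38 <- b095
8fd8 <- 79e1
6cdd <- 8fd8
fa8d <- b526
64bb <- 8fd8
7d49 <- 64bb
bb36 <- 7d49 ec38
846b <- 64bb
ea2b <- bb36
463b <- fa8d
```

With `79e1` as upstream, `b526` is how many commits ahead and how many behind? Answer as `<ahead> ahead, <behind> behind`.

Reachable from b526: {796e, b526}.
Reachable from 79e1: {796e, 79e1, b095, b526}.
Only in b526's history (ahead): {} — 0.
Only in 79e1's history (behind): {79e1, b095} — 2.

0 ahead, 2 behind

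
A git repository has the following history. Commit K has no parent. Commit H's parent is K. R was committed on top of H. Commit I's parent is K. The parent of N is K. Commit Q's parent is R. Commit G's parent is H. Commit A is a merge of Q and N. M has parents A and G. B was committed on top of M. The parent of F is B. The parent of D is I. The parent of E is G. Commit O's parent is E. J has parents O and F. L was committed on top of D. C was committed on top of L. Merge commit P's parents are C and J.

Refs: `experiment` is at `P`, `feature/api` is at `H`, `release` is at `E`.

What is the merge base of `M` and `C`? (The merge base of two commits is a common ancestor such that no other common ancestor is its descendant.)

Ancestors of M: {A, G, H, K, M, N, Q, R}.
Ancestors of C: {C, D, I, K, L}.
Common ancestors: {K}.
The only common ancestor is K, so it is the merge base.

K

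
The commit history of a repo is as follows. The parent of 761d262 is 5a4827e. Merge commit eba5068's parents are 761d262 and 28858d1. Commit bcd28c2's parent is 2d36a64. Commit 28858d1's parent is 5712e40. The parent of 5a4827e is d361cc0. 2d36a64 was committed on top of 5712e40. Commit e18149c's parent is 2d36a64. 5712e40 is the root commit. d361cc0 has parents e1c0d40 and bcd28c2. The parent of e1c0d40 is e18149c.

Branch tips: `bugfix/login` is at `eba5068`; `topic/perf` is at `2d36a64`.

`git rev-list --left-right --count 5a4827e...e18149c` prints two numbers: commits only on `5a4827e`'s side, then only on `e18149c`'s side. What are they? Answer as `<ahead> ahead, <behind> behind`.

4 ahead, 0 behind

Reachable from 5a4827e: {2d36a64, 5712e40, 5a4827e, bcd28c2, d361cc0, e18149c, e1c0d40}.
Reachable from e18149c: {2d36a64, 5712e40, e18149c}.
Only in 5a4827e's history (ahead): {5a4827e, bcd28c2, d361cc0, e1c0d40} — 4.
Only in e18149c's history (behind): {} — 0.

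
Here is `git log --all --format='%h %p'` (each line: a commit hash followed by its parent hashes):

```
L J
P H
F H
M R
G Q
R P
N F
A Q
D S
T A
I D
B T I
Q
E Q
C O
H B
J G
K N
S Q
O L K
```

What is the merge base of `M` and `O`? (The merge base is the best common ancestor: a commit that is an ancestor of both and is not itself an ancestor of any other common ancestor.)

Ancestors of M: {A, B, D, H, I, M, P, Q, R, S, T}.
Ancestors of O: {A, B, D, F, G, H, I, J, K, L, N, O, Q, S, T}.
Common ancestors: {A, B, D, H, I, Q, S, T}.
Among these, H is not an ancestor of any other common ancestor — it is the merge base.

H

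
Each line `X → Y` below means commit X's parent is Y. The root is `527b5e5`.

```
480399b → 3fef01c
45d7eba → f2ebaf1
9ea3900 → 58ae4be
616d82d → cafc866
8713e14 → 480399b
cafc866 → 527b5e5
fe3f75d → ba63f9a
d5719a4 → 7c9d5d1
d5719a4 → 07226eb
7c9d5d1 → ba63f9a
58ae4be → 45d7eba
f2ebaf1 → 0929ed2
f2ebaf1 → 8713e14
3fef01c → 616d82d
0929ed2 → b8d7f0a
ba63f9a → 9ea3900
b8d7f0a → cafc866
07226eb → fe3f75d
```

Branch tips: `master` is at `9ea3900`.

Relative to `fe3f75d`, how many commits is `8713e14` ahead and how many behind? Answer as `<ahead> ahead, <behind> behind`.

0 ahead, 8 behind

Reachable from 8713e14: {3fef01c, 480399b, 527b5e5, 616d82d, 8713e14, cafc866}.
Reachable from fe3f75d: {0929ed2, 3fef01c, 45d7eba, 480399b, 527b5e5, 58ae4be, 616d82d, 8713e14, 9ea3900, b8d7f0a, ba63f9a, cafc866, f2ebaf1, fe3f75d}.
Only in 8713e14's history (ahead): {} — 0.
Only in fe3f75d's history (behind): {0929ed2, 45d7eba, 58ae4be, 9ea3900, b8d7f0a, ba63f9a, f2ebaf1, fe3f75d} — 8.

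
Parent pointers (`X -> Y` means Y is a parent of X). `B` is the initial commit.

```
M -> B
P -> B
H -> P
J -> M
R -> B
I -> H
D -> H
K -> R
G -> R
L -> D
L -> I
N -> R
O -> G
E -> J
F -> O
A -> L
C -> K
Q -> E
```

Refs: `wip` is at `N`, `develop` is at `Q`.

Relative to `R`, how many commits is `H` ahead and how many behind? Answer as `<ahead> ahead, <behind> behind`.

Reachable from H: {B, H, P}.
Reachable from R: {B, R}.
Only in H's history (ahead): {H, P} — 2.
Only in R's history (behind): {R} — 1.

2 ahead, 1 behind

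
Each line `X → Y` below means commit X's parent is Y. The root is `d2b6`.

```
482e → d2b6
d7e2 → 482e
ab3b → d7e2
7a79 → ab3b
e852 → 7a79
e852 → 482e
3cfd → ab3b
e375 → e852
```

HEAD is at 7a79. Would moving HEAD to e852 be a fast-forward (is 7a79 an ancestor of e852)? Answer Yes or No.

A fast-forward from 7a79 to e852 is possible iff 7a79 is an ancestor of e852.
Ancestors of e852: {482e, 7a79, ab3b, d2b6, d7e2, e852}.
7a79 is among them, so fast-forward is possible.

Yes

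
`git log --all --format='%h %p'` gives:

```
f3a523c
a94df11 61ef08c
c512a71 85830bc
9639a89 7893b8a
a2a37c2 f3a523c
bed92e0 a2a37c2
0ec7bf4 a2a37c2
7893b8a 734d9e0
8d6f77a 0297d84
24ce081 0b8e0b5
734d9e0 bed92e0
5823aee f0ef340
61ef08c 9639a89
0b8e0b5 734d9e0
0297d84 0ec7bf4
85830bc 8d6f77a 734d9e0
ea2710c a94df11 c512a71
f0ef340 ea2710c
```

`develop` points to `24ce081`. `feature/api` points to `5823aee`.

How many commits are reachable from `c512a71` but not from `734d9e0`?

5

Reachable from c512a71: {0297d84, 0ec7bf4, 734d9e0, 85830bc, 8d6f77a, a2a37c2, bed92e0, c512a71, f3a523c}.
Reachable from 734d9e0: {734d9e0, a2a37c2, bed92e0, f3a523c}.
In c512a71's history but not 734d9e0's: {0297d84, 0ec7bf4, 85830bc, 8d6f77a, c512a71} — 5 commits.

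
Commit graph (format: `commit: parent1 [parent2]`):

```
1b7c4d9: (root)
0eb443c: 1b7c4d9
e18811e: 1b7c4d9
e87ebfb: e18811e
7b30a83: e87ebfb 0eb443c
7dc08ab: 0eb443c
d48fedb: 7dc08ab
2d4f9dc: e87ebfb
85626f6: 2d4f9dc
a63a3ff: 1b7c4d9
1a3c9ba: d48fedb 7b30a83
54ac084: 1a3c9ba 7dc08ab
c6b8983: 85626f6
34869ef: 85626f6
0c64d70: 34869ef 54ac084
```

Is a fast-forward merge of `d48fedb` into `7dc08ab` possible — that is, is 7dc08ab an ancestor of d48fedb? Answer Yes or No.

A fast-forward from 7dc08ab to d48fedb is possible iff 7dc08ab is an ancestor of d48fedb.
Ancestors of d48fedb: {0eb443c, 1b7c4d9, 7dc08ab, d48fedb}.
7dc08ab is among them, so fast-forward is possible.

Yes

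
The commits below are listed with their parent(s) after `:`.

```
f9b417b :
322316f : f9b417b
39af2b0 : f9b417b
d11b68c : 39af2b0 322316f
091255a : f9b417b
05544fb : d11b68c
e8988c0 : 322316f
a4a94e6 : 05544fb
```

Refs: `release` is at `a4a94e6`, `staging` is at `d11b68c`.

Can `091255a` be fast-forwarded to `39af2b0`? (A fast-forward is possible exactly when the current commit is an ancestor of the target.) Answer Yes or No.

A fast-forward from 091255a to 39af2b0 is possible iff 091255a is an ancestor of 39af2b0.
Ancestors of 39af2b0: {39af2b0, f9b417b}.
091255a is not among them, so fast-forward is not possible.

No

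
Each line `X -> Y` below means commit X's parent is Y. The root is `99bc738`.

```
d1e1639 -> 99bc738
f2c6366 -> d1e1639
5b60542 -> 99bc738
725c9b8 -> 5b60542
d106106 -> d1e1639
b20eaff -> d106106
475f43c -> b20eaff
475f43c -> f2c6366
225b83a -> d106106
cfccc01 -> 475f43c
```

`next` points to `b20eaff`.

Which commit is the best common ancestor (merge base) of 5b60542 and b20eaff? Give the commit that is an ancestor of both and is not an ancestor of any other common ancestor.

99bc738

Ancestors of 5b60542: {5b60542, 99bc738}.
Ancestors of b20eaff: {99bc738, b20eaff, d106106, d1e1639}.
Common ancestors: {99bc738}.
The only common ancestor is 99bc738, so it is the merge base.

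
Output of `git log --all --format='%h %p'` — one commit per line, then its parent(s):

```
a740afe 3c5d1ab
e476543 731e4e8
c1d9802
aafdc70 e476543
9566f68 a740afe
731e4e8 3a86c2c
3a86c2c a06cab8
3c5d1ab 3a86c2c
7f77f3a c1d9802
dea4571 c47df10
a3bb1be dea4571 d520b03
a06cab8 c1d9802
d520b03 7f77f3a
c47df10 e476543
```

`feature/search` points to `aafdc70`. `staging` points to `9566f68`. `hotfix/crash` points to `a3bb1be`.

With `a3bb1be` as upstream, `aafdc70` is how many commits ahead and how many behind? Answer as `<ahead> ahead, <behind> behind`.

Reachable from aafdc70: {3a86c2c, 731e4e8, a06cab8, aafdc70, c1d9802, e476543}.
Reachable from a3bb1be: {3a86c2c, 731e4e8, 7f77f3a, a06cab8, a3bb1be, c1d9802, c47df10, d520b03, dea4571, e476543}.
Only in aafdc70's history (ahead): {aafdc70} — 1.
Only in a3bb1be's history (behind): {7f77f3a, a3bb1be, c47df10, d520b03, dea4571} — 5.

1 ahead, 5 behind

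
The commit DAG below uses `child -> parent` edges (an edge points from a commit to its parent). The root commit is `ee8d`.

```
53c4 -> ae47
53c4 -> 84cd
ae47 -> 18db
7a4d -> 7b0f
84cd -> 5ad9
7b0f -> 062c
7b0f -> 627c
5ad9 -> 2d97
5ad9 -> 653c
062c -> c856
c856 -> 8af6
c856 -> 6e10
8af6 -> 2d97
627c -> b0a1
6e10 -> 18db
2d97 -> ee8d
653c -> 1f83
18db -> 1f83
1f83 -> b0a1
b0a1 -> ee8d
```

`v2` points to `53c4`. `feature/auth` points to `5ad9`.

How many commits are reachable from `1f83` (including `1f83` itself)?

Walking parent pointers from 1f83: reachable set = {1f83, b0a1, ee8d}.
That is 3 commits.

3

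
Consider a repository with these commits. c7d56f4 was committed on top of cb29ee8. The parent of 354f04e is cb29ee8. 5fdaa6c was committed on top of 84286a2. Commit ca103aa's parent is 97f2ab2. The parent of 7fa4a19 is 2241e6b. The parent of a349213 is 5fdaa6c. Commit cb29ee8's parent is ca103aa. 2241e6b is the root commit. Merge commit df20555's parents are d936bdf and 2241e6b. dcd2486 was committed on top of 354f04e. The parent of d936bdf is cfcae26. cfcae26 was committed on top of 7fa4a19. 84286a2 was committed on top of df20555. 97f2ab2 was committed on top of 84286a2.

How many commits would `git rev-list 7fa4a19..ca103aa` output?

6

Reachable from ca103aa: {2241e6b, 7fa4a19, 84286a2, 97f2ab2, ca103aa, cfcae26, d936bdf, df20555}.
Reachable from 7fa4a19: {2241e6b, 7fa4a19}.
In ca103aa's history but not 7fa4a19's: {84286a2, 97f2ab2, ca103aa, cfcae26, d936bdf, df20555} — 6 commits.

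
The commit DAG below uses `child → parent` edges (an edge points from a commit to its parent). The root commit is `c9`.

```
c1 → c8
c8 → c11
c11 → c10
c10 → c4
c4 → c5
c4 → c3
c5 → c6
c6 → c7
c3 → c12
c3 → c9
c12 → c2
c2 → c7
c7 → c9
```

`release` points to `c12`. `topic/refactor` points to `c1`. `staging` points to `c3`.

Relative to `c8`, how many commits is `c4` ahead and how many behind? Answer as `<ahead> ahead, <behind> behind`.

Reachable from c4: {c12, c2, c3, c4, c5, c6, c7, c9}.
Reachable from c8: {c10, c11, c12, c2, c3, c4, c5, c6, c7, c8, c9}.
Only in c4's history (ahead): {} — 0.
Only in c8's history (behind): {c10, c11, c8} — 3.

0 ahead, 3 behind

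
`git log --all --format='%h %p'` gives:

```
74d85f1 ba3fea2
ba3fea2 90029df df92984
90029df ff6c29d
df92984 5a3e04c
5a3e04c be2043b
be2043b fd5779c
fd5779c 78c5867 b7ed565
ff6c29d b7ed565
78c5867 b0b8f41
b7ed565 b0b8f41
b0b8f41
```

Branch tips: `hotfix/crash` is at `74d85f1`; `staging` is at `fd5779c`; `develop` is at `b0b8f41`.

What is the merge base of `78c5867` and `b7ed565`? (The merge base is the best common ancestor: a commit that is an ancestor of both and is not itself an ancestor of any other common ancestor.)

b0b8f41

Ancestors of 78c5867: {78c5867, b0b8f41}.
Ancestors of b7ed565: {b0b8f41, b7ed565}.
Common ancestors: {b0b8f41}.
The only common ancestor is b0b8f41, so it is the merge base.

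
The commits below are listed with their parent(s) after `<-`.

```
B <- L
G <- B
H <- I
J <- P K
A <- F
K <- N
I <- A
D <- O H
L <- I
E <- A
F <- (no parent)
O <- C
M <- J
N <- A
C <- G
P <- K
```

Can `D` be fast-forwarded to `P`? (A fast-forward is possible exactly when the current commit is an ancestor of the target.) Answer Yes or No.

A fast-forward from D to P is possible iff D is an ancestor of P.
Ancestors of P: {A, F, K, N, P}.
D is not among them, so fast-forward is not possible.

No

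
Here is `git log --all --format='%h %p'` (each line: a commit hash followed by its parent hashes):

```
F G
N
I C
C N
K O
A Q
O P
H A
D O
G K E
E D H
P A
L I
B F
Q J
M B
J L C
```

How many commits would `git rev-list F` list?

15

Walking parent pointers from F: reachable set = {A, C, D, E, F, G, H, I, J, K, L, N, O, P, Q}.
That is 15 commits.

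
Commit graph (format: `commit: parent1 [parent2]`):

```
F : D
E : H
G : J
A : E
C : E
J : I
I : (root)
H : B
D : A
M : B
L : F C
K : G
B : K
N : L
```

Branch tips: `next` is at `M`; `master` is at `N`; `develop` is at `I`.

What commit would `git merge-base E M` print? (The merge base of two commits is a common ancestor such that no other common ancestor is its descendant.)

Ancestors of E: {B, E, G, H, I, J, K}.
Ancestors of M: {B, G, I, J, K, M}.
Common ancestors: {B, G, I, J, K}.
Among these, B is not an ancestor of any other common ancestor — it is the merge base.

B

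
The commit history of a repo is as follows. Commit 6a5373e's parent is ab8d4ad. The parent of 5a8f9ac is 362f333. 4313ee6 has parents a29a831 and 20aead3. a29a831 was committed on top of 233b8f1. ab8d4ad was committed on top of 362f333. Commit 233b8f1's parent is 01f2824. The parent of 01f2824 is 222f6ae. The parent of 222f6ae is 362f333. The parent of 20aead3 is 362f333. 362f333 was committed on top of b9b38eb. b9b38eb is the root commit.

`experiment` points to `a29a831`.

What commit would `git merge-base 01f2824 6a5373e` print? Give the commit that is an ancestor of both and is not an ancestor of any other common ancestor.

Ancestors of 01f2824: {01f2824, 222f6ae, 362f333, b9b38eb}.
Ancestors of 6a5373e: {362f333, 6a5373e, ab8d4ad, b9b38eb}.
Common ancestors: {362f333, b9b38eb}.
Among these, 362f333 is not an ancestor of any other common ancestor — it is the merge base.

362f333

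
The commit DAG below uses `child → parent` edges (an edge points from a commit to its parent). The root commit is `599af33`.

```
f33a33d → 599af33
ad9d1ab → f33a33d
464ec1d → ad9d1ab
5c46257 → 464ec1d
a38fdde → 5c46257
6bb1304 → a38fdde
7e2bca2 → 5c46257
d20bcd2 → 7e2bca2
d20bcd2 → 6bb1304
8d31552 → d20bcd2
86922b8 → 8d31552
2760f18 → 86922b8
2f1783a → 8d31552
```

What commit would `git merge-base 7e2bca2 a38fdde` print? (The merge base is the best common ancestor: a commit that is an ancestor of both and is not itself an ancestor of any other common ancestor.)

Ancestors of 7e2bca2: {464ec1d, 599af33, 5c46257, 7e2bca2, ad9d1ab, f33a33d}.
Ancestors of a38fdde: {464ec1d, 599af33, 5c46257, a38fdde, ad9d1ab, f33a33d}.
Common ancestors: {464ec1d, 599af33, 5c46257, ad9d1ab, f33a33d}.
Among these, 5c46257 is not an ancestor of any other common ancestor — it is the merge base.

5c46257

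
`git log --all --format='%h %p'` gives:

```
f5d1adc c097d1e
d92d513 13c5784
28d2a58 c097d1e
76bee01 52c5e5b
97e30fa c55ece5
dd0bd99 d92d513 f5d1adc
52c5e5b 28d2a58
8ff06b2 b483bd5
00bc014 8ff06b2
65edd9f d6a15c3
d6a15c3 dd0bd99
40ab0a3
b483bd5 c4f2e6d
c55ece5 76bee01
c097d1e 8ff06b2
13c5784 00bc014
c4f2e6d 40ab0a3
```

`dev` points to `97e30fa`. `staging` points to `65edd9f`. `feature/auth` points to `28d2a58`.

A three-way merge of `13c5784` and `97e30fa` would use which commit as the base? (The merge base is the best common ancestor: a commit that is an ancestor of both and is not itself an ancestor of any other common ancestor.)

8ff06b2

Ancestors of 13c5784: {00bc014, 13c5784, 40ab0a3, 8ff06b2, b483bd5, c4f2e6d}.
Ancestors of 97e30fa: {28d2a58, 40ab0a3, 52c5e5b, 76bee01, 8ff06b2, 97e30fa, b483bd5, c097d1e, c4f2e6d, c55ece5}.
Common ancestors: {40ab0a3, 8ff06b2, b483bd5, c4f2e6d}.
Among these, 8ff06b2 is not an ancestor of any other common ancestor — it is the merge base.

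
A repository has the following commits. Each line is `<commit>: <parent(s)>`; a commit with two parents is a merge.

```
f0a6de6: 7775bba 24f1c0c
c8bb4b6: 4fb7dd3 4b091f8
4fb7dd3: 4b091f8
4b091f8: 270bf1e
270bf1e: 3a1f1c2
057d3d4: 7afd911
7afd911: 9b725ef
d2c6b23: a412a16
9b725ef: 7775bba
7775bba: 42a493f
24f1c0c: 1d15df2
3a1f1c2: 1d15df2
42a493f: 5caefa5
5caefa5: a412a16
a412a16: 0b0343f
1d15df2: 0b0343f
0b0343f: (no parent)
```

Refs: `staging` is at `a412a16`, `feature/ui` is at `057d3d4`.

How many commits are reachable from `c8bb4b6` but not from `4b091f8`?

Reachable from c8bb4b6: {0b0343f, 1d15df2, 270bf1e, 3a1f1c2, 4b091f8, 4fb7dd3, c8bb4b6}.
Reachable from 4b091f8: {0b0343f, 1d15df2, 270bf1e, 3a1f1c2, 4b091f8}.
In c8bb4b6's history but not 4b091f8's: {4fb7dd3, c8bb4b6} — 2 commits.

2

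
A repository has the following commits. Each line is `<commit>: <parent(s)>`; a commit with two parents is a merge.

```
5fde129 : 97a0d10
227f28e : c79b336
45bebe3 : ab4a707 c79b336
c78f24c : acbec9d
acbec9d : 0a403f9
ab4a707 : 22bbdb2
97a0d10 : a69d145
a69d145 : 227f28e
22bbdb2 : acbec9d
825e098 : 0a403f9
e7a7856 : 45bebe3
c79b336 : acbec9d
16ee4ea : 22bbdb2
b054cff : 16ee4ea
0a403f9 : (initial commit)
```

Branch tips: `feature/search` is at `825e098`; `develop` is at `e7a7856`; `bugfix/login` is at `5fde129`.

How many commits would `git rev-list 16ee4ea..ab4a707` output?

1

Reachable from ab4a707: {0a403f9, 22bbdb2, ab4a707, acbec9d}.
Reachable from 16ee4ea: {0a403f9, 16ee4ea, 22bbdb2, acbec9d}.
In ab4a707's history but not 16ee4ea's: {ab4a707} — 1 commit.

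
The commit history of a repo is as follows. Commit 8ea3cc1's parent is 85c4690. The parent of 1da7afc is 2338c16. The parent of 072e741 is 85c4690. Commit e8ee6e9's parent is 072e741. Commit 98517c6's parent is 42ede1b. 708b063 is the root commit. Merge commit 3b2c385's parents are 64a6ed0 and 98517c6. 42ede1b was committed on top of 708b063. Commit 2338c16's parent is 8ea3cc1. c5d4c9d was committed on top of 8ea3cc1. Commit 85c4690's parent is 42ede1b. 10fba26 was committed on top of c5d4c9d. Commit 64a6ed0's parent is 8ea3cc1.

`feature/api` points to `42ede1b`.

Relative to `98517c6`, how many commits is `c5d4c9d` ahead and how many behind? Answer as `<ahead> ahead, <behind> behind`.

3 ahead, 1 behind

Reachable from c5d4c9d: {42ede1b, 708b063, 85c4690, 8ea3cc1, c5d4c9d}.
Reachable from 98517c6: {42ede1b, 708b063, 98517c6}.
Only in c5d4c9d's history (ahead): {85c4690, 8ea3cc1, c5d4c9d} — 3.
Only in 98517c6's history (behind): {98517c6} — 1.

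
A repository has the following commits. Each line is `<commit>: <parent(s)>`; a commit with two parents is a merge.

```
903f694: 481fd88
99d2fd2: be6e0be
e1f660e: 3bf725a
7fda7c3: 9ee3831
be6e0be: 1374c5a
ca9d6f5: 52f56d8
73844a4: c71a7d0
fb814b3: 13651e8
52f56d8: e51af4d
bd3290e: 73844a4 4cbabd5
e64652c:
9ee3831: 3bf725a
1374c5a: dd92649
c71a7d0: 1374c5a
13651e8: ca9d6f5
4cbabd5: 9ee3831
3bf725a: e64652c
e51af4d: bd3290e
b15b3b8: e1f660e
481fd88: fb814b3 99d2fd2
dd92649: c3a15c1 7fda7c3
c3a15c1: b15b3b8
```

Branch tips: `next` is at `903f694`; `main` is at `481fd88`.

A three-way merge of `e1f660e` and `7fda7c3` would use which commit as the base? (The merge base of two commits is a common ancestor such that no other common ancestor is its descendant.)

3bf725a

Ancestors of e1f660e: {3bf725a, e1f660e, e64652c}.
Ancestors of 7fda7c3: {3bf725a, 7fda7c3, 9ee3831, e64652c}.
Common ancestors: {3bf725a, e64652c}.
Among these, 3bf725a is not an ancestor of any other common ancestor — it is the merge base.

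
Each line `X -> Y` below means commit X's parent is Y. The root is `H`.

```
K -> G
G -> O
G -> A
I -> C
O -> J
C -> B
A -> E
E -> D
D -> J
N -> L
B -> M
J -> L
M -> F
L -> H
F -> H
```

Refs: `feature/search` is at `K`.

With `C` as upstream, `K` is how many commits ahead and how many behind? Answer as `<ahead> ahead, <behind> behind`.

8 ahead, 4 behind

Reachable from K: {A, D, E, G, H, J, K, L, O}.
Reachable from C: {B, C, F, H, M}.
Only in K's history (ahead): {A, D, E, G, J, K, L, O} — 8.
Only in C's history (behind): {B, C, F, M} — 4.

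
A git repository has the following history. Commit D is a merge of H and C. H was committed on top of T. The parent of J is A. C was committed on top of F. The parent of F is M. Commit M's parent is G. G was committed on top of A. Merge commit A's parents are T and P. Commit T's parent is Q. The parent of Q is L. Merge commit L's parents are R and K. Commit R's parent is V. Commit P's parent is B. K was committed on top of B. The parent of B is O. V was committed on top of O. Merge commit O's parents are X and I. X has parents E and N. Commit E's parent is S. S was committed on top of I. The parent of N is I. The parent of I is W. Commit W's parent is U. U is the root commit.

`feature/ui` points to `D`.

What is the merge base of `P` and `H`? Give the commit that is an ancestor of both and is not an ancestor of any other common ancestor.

Ancestors of P: {B, E, I, N, O, P, S, U, W, X}.
Ancestors of H: {B, E, H, I, K, L, N, O, Q, R, S, T, U, V, W, X}.
Common ancestors: {B, E, I, N, O, S, U, W, X}.
Among these, B is not an ancestor of any other common ancestor — it is the merge base.

B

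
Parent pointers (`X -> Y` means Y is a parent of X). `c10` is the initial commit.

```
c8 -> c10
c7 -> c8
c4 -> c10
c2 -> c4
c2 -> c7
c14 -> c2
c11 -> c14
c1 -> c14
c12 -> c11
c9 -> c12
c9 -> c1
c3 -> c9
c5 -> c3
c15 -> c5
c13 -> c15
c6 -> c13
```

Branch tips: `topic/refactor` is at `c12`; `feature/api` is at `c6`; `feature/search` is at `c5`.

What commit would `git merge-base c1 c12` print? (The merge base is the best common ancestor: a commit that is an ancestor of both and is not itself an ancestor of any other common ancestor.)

c14

Ancestors of c1: {c1, c10, c14, c2, c4, c7, c8}.
Ancestors of c12: {c10, c11, c12, c14, c2, c4, c7, c8}.
Common ancestors: {c10, c14, c2, c4, c7, c8}.
Among these, c14 is not an ancestor of any other common ancestor — it is the merge base.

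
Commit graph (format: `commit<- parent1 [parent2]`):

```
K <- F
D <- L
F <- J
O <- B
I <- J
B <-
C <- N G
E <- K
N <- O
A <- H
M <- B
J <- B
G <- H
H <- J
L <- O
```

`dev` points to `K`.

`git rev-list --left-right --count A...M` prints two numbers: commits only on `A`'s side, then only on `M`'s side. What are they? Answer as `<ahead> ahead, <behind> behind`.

Reachable from A: {A, B, H, J}.
Reachable from M: {B, M}.
Only in A's history (ahead): {A, H, J} — 3.
Only in M's history (behind): {M} — 1.

3 ahead, 1 behind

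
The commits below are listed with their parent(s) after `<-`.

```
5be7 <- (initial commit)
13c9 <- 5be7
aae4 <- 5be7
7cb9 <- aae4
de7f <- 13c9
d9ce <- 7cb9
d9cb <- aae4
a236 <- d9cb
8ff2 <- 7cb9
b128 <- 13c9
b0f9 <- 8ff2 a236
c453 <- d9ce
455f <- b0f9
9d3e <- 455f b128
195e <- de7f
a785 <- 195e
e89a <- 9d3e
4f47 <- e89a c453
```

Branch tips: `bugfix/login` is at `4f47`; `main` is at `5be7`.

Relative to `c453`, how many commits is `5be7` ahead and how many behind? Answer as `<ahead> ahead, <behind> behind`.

Reachable from 5be7: {5be7}.
Reachable from c453: {5be7, 7cb9, aae4, c453, d9ce}.
Only in 5be7's history (ahead): {} — 0.
Only in c453's history (behind): {7cb9, aae4, c453, d9ce} — 4.

0 ahead, 4 behind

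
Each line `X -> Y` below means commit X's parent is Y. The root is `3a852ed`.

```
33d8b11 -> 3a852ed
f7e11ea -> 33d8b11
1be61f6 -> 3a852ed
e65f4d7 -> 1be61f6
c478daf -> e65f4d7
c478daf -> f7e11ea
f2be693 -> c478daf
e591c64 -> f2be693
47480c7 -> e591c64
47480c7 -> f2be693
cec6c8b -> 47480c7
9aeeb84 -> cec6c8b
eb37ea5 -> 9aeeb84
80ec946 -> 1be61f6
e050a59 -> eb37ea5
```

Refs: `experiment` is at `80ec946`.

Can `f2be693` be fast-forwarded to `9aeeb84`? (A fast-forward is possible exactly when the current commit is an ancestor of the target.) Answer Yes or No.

A fast-forward from f2be693 to 9aeeb84 is possible iff f2be693 is an ancestor of 9aeeb84.
Ancestors of 9aeeb84: {1be61f6, 33d8b11, 3a852ed, 47480c7, 9aeeb84, c478daf, cec6c8b, e591c64, e65f4d7, f2be693, f7e11ea}.
f2be693 is among them, so fast-forward is possible.

Yes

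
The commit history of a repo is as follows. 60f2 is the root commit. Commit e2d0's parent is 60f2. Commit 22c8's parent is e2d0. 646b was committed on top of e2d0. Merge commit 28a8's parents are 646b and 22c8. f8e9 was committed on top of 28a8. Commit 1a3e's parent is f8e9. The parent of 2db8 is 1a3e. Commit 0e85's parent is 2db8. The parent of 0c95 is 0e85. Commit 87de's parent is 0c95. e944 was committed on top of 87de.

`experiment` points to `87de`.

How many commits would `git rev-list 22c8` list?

3

Walking parent pointers from 22c8: reachable set = {22c8, 60f2, e2d0}.
That is 3 commits.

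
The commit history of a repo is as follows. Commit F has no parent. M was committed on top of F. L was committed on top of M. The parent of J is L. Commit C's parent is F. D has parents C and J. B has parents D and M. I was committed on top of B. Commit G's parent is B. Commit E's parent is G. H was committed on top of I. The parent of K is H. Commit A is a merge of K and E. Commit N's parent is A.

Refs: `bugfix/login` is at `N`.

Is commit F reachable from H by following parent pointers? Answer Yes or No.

Ancestors of H (commits reachable by following parents): {B, C, D, F, H, I, J, L, M}.
F is in that set, so it is an ancestor of H.

Yes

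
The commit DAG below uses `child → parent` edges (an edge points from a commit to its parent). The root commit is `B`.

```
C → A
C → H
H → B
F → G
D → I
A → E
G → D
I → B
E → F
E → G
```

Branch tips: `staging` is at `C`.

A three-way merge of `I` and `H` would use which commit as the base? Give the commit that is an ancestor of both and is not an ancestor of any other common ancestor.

Ancestors of I: {B, I}.
Ancestors of H: {B, H}.
Common ancestors: {B}.
The only common ancestor is B, so it is the merge base.

B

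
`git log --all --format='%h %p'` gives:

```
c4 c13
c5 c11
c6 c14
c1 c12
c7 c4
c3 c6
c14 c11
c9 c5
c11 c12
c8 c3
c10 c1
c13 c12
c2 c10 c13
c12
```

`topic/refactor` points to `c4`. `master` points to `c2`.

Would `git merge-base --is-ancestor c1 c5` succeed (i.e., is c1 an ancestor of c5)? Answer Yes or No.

Ancestors of c5: {c11, c12, c5}.
c1 is not in that set, so it is not an ancestor of c5.

No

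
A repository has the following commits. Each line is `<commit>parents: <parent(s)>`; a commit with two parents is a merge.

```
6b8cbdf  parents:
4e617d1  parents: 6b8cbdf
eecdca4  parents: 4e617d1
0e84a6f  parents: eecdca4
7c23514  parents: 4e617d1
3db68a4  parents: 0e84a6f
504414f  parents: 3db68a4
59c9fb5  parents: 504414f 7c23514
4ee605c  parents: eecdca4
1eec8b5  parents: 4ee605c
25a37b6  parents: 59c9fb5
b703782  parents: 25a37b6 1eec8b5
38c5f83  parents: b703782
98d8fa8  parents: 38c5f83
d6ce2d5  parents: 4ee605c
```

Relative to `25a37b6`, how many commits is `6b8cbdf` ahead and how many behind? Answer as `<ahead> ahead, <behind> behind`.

0 ahead, 8 behind

Reachable from 6b8cbdf: {6b8cbdf}.
Reachable from 25a37b6: {0e84a6f, 25a37b6, 3db68a4, 4e617d1, 504414f, 59c9fb5, 6b8cbdf, 7c23514, eecdca4}.
Only in 6b8cbdf's history (ahead): {} — 0.
Only in 25a37b6's history (behind): {0e84a6f, 25a37b6, 3db68a4, 4e617d1, 504414f, 59c9fb5, 7c23514, eecdca4} — 8.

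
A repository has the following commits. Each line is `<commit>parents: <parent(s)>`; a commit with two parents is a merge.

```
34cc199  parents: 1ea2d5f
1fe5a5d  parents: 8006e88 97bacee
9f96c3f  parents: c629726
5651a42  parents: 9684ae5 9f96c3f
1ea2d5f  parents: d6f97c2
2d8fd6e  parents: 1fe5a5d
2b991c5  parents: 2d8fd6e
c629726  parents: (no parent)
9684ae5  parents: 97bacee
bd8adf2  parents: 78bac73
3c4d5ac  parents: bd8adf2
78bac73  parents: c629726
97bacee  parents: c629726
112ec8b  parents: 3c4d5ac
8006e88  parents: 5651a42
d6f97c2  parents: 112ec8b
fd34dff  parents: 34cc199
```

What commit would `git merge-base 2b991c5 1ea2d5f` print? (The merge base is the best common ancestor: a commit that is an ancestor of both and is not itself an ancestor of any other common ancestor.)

c629726

Ancestors of 2b991c5: {1fe5a5d, 2b991c5, 2d8fd6e, 5651a42, 8006e88, 9684ae5, 97bacee, 9f96c3f, c629726}.
Ancestors of 1ea2d5f: {112ec8b, 1ea2d5f, 3c4d5ac, 78bac73, bd8adf2, c629726, d6f97c2}.
Common ancestors: {c629726}.
The only common ancestor is c629726, so it is the merge base.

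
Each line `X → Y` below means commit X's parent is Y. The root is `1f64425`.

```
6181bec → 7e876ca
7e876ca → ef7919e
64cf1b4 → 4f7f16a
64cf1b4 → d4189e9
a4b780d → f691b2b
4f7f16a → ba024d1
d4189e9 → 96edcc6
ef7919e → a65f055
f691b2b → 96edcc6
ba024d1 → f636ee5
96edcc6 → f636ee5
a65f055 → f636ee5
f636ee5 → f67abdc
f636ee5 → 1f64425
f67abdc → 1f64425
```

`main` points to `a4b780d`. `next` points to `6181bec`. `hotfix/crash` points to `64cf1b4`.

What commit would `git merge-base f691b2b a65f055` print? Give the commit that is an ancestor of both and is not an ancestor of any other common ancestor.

f636ee5

Ancestors of f691b2b: {1f64425, 96edcc6, f636ee5, f67abdc, f691b2b}.
Ancestors of a65f055: {1f64425, a65f055, f636ee5, f67abdc}.
Common ancestors: {1f64425, f636ee5, f67abdc}.
Among these, f636ee5 is not an ancestor of any other common ancestor — it is the merge base.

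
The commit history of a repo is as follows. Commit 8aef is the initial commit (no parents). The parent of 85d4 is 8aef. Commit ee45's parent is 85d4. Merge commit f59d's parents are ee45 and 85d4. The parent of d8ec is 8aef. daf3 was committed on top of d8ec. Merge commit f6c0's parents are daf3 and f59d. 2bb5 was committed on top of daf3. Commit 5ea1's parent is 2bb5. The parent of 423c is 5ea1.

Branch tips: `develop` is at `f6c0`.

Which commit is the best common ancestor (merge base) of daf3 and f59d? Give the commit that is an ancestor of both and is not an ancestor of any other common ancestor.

Ancestors of daf3: {8aef, d8ec, daf3}.
Ancestors of f59d: {85d4, 8aef, ee45, f59d}.
Common ancestors: {8aef}.
The only common ancestor is 8aef, so it is the merge base.

8aef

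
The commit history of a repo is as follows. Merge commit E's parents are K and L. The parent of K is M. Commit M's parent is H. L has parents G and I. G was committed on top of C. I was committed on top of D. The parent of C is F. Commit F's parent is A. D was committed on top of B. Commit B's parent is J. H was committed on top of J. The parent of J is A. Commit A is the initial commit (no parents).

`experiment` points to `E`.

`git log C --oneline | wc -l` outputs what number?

3

Walking parent pointers from C: reachable set = {A, C, F}.
That is 3 commits.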